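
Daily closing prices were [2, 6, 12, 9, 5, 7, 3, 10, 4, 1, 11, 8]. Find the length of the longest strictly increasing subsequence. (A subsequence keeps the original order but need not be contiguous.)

Track the smallest tail for each achievable length (strict):
2 → extends → [2]
6 → extends → [2, 6]
12 → extends → [2, 6, 12]
9 → replaces 12 → [2, 6, 9]
5 → replaces 6 → [2, 5, 9]
7 → replaces 9 → [2, 5, 7]
3 → replaces 5 → [2, 3, 7]
10 → extends → [2, 3, 7, 10]
4 → replaces 7 → [2, 3, 4, 10]
1 → replaces 2 → [1, 3, 4, 10]
11 → extends → [1, 3, 4, 10, 11]
8 → replaces 10 → [1, 3, 4, 8, 11]
Five tails, so the longest strictly increasing subsequence has length 5 (e.g. 2, 6, 9, 10, 11).

5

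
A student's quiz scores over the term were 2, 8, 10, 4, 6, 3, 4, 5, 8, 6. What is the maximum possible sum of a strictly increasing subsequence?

22

Let S[i] be the best sum of a strictly increasing subsequence ending at i:
i:      1  2  3  4  5  6  7  8  9 10
a[i]:   2  8 10  4  6  3  4  5  8  6
S:      2 10 20  6 12  5  9 14 22 20
Maximum is 22 (e.g. 2 + 3 + 4 + 5 + 8).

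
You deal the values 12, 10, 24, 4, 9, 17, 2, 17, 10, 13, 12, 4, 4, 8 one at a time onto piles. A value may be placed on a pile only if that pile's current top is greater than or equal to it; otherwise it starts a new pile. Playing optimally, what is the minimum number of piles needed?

Place each on the leftmost legal pile:
12 → new pile 1 (tops now [12])
10 → pile 1 (tops now [10])
24 → new pile 2 (tops now [10, 24])
4 → pile 1 (tops now [4, 24])
9 → pile 2 (tops now [4, 9])
17 → new pile 3 (tops now [4, 9, 17])
2 → pile 1 (tops now [2, 9, 17])
17 → pile 3 (tops now [2, 9, 17])
10 → pile 3 (tops now [2, 9, 10])
13 → new pile 4 (tops now [2, 9, 10, 13])
12 → pile 4 (tops now [2, 9, 10, 12])
4 → pile 2 (tops now [2, 4, 10, 12])
4 → pile 2 (tops now [2, 4, 10, 12])
8 → pile 3 (tops now [2, 4, 8, 12])
Four piles.

4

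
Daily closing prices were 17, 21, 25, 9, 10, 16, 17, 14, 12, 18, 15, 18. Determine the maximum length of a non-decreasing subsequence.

Let dp[i] be the length of the longest such subsequence ending at index i:
i:      1  2  3  4  5  6  7  8  9 10 11 12
a[i]:  17 21 25  9 10 16 17 14 12 18 15 18
dp:     1  2  3  1  2  3  4  3  3  5  4  6
Maximum dp value is 6.

6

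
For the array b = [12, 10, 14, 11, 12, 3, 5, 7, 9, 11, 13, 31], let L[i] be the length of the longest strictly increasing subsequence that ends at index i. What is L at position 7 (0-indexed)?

dp[i] = 1 + max{dp[j] : j<i, b[j]<b[i]} (or 1 if no such j):
i:      0  1  2  3  4  5  6  7  8  9 10 11
b[i]:  12 10 14 11 12  3  5  7  9 11 13 31
dp:     1  1  2  2  3  1  2  3  4  5  6  7
At index 7 the value is 3.

3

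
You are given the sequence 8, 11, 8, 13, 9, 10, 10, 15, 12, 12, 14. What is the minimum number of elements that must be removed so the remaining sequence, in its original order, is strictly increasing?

Fewest deletions = n − (longest strictly increasing subsequence).
Patience tails:
8 → extends → [8]
11 → extends → [8, 11]
8 → already a tail → [8, 11]
13 → extends → [8, 11, 13]
9 → replaces 11 → [8, 9, 13]
10 → replaces 13 → [8, 9, 10]
10 → already a tail → [8, 9, 10]
15 → extends → [8, 9, 10, 15]
12 → replaces 15 → [8, 9, 10, 12]
12 → already a tail → [8, 9, 10, 12]
14 → extends → [8, 9, 10, 12, 14]
Longest strictly increasing subsequence has length 5, so deletions = 11 − 5 = 6.

6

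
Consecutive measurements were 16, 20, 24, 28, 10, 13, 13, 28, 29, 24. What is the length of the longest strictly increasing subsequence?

Let dp[i] be the length of the longest such subsequence ending at index i:
i:      1  2  3  4  5  6  7  8  9 10
a[i]:  16 20 24 28 10 13 13 28 29 24
dp:     1  2  3  4  1  2  2  4  5  3
Maximum dp value is 5.

5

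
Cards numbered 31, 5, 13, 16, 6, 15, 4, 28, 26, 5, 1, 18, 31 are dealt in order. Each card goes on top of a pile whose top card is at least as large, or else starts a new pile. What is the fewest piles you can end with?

Place each on the leftmost legal pile:
31 → new pile 1 (tops now [31])
5 → pile 1 (tops now [5])
13 → new pile 2 (tops now [5, 13])
16 → new pile 3 (tops now [5, 13, 16])
6 → pile 2 (tops now [5, 6, 16])
15 → pile 3 (tops now [5, 6, 15])
4 → pile 1 (tops now [4, 6, 15])
28 → new pile 4 (tops now [4, 6, 15, 28])
26 → pile 4 (tops now [4, 6, 15, 26])
5 → pile 2 (tops now [4, 5, 15, 26])
1 → pile 1 (tops now [1, 5, 15, 26])
18 → pile 4 (tops now [1, 5, 15, 18])
31 → new pile 5 (tops now [1, 5, 15, 18, 31])
Five piles.

5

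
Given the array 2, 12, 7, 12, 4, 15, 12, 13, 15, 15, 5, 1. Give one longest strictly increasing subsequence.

Patience tails give the LIS length; then backtrack through the dp parents:
2 → extends → [2]
12 → extends → [2, 12]
7 → replaces 12 → [2, 7]
12 → extends → [2, 7, 12]
4 → replaces 7 → [2, 4, 12]
15 → extends → [2, 4, 12, 15]
12 → already a tail → [2, 4, 12, 15]
13 → replaces 15 → [2, 4, 12, 13]
15 → extends → [2, 4, 12, 13, 15]
15 → already a tail → [2, 4, 12, 13, 15]
5 → replaces 12 → [2, 4, 5, 13, 15]
1 → replaces 2 → [1, 4, 5, 13, 15]
Length 5; one witness is 2, 7, 12, 13, 15.

2, 7, 12, 13, 15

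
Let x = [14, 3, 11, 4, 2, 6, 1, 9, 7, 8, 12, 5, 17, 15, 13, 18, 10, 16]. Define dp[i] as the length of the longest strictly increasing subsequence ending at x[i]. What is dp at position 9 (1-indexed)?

4

dp[i] = 1 + max{dp[j] : j<i, x[j]<x[i]} (or 1 if no such j):
i:      1  2  3  4  5  6  7  8  9 10 11 12 13 14 15 16 17 18
x[i]:  14  3 11  4  2  6  1  9  7  8 12  5 17 15 13 18 10 16
dp:     1  1  2  2  1  3  1  4  4  5  6  3  7  7  7  8  6  8
At index 9 the value is 4.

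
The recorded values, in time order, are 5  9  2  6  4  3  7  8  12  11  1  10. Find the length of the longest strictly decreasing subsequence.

Negate each value so 'decreasing' becomes 'increasing', then run patience tails on the negated sequence:
-5 → extends → [-5]
-9 → replaces -5 → [-9]
-2 → extends → [-9, -2]
-6 → replaces -2 → [-9, -6]
-4 → extends → [-9, -6, -4]
-3 → extends → [-9, -6, -4, -3]
-7 → replaces -6 → [-9, -7, -4, -3]
-8 → replaces -7 → [-9, -8, -4, -3]
-12 → replaces -9 → [-12, -8, -4, -3]
-11 → replaces -8 → [-12, -11, -4, -3]
-1 → extends → [-12, -11, -4, -3, -1]
-10 → replaces -4 → [-12, -11, -10, -3, -1]
Five tails, so the longest strictly decreasing subsequence of the original has length 5.

5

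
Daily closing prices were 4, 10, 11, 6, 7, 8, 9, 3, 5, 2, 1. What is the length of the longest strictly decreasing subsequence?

5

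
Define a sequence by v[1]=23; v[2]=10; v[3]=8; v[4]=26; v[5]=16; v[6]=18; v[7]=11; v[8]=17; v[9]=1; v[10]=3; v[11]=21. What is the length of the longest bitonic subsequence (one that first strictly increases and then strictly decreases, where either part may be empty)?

inc[i] = longest strictly increasing subsequence ending at i; dec[i] = longest strictly decreasing subsequence starting at i:
i:      1  2  3  4  5  6  7  8  9 10 11
v[i]:  23 10  8 26 16 18 11 17  1  3 21
inc:    1  1  1  2  2  3  2  3  1  2  4
dec:    4  3  2  4  3  3  2  2  1  1  1
Best peak at i=4 (value 26): inc=2, dec=4, length 2+4−1 = 5.

5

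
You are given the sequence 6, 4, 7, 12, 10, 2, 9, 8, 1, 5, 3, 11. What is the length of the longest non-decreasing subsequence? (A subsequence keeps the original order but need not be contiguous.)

Track the smallest tail for each achievable length (allowing ties):
6 → extends → [6]
4 → replaces 6 → [4]
7 → extends → [4, 7]
12 → extends → [4, 7, 12]
10 → replaces 12 → [4, 7, 10]
2 → replaces 4 → [2, 7, 10]
9 → replaces 10 → [2, 7, 9]
8 → replaces 9 → [2, 7, 8]
1 → replaces 2 → [1, 7, 8]
5 → replaces 7 → [1, 5, 8]
3 → replaces 5 → [1, 3, 8]
11 → extends → [1, 3, 8, 11]
Four tails, so the longest non-decreasing subsequence has length 4 (e.g. 6, 7, 10, 11).

4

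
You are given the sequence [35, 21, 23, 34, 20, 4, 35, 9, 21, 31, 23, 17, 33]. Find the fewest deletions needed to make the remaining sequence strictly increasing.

8

Fewest deletions = n − (longest strictly increasing subsequence).
i:      1  2  3  4  5  6  7  8  9 10 11 12 13
a[i]:  35 21 23 34 20  4 35  9 21 31 23 17 33
dp:     1  1  2  3  1  1  4  2  3  4  4  3  5
max dp = 5, so deletions = 13 − 5 = 8.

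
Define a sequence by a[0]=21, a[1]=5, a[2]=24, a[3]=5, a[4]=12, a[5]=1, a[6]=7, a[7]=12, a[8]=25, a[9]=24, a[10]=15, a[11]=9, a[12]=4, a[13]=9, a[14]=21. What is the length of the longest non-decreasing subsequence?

6

Track the smallest tail for each achievable length (allowing ties):
21 → extends → [21]
5 → replaces 21 → [5]
24 → extends → [5, 24]
5 → replaces 24 → [5, 5]
12 → extends → [5, 5, 12]
1 → replaces 5 → [1, 5, 12]
7 → replaces 12 → [1, 5, 7]
12 → extends → [1, 5, 7, 12]
25 → extends → [1, 5, 7, 12, 25]
24 → replaces 25 → [1, 5, 7, 12, 24]
15 → replaces 24 → [1, 5, 7, 12, 15]
9 → replaces 12 → [1, 5, 7, 9, 15]
4 → replaces 5 → [1, 4, 7, 9, 15]
9 → replaces 15 → [1, 4, 7, 9, 9]
21 → extends → [1, 4, 7, 9, 9, 21]
Six tails, so the longest non-decreasing subsequence has length 6 (e.g. 5, 5, 12, 12, 15, 21).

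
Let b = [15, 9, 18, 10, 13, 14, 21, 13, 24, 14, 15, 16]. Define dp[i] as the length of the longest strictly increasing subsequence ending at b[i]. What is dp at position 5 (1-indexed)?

dp[i] = 1 + max{dp[j] : j<i, b[j]<b[i]} (or 1 if no such j):
i:      1  2  3  4  5  6  7  8  9 10 11 12
b[i]:  15  9 18 10 13 14 21 13 24 14 15 16
dp:     1  1  2  2  3  4  5  3  6  4  5  6
At index 5 the value is 3.

3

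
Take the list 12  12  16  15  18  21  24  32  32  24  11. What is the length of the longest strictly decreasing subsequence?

Let dp[i] be the longest strictly decreasing subsequence ending at i:
i:      1  2  3  4  5  6  7  8  9 10 11
a[i]:  12 12 16 15 18 21 24 32 32 24 11
dp:     1  1  1  2  1  1  1  1  1  2  3
Maximum is 3.

3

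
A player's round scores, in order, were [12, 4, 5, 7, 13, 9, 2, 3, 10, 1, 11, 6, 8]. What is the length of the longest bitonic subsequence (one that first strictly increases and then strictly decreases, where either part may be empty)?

7

inc[i] = longest strictly increasing subsequence ending at i; dec[i] = longest strictly decreasing subsequence starting at i:
i:      1  2  3  4  5  6  7  8  9 10 11 12 13
a[i]:  12  4  5  7 13  9  2  3 10  1 11  6  8
inc:    1  1  2  3  4  4  1  2  5  1  6  3  4
dec:    4  3  3  3  4  3  2  2  2  1  2  1  1
Best peak at i=5 (value 13): inc=4, dec=4, length 4+4−1 = 7.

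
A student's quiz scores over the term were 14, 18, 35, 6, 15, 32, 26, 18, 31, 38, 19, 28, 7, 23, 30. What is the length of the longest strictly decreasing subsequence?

5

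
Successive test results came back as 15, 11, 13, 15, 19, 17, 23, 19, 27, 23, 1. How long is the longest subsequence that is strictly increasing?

6

Track the smallest tail for each achievable length (strict):
15 → extends → [15]
11 → replaces 15 → [11]
13 → extends → [11, 13]
15 → extends → [11, 13, 15]
19 → extends → [11, 13, 15, 19]
17 → replaces 19 → [11, 13, 15, 17]
23 → extends → [11, 13, 15, 17, 23]
19 → replaces 23 → [11, 13, 15, 17, 19]
27 → extends → [11, 13, 15, 17, 19, 27]
23 → replaces 27 → [11, 13, 15, 17, 19, 23]
1 → replaces 11 → [1, 13, 15, 17, 19, 23]
Six tails, so the longest strictly increasing subsequence has length 6 (e.g. 11, 13, 15, 19, 23, 27).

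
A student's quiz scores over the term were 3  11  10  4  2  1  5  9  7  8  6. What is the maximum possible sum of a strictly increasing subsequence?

27

Let S[i] be the best sum of a strictly increasing subsequence ending at i:
i:      1  2  3  4  5  6  7  8  9 10 11
a[i]:   3 11 10  4  2  1  5  9  7  8  6
S:      3 14 13  7  2  1 12 21 19 27 18
Maximum is 27 (e.g. 3 + 4 + 5 + 7 + 8).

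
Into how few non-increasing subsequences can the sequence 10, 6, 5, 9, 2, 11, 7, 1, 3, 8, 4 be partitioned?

3

The minimum number of non-increasing subsequences covering a sequence equals the length of its longest strictly increasing subsequence.
LIS length is 3 (e.g. 6, 9, 11), so 3 piles are needed.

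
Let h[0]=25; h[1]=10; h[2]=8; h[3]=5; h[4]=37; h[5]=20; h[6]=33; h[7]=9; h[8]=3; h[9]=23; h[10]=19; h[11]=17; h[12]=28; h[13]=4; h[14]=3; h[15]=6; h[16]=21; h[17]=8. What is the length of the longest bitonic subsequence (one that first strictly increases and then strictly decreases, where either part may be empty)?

8

inc[i] = longest strictly increasing subsequence ending at i; dec[i] = longest strictly decreasing subsequence starting at i:
i:      0  1  2  3  4  5  6  7  8  9 10 11 12 13 14 15 16 17
h[i]:  25 10  8  5 37 20 33  9  3 23 19 17 28  4  3  6 21  8
inc:    1  1  1  1  2  2  3  2  1  3  3  3  4  2  1  3  4  4
dec:    6  5  4  3  7  5  6  3  1  5  4  3  3  2  1  1  2  1
Best peak at i=4 (value 37): inc=2, dec=7, length 2+7−1 = 8.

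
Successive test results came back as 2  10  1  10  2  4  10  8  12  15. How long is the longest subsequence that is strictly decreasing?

Let dp[i] be the longest strictly decreasing subsequence ending at i:
i:      1  2  3  4  5  6  7  8  9 10
a[i]:   2 10  1 10  2  4 10  8 12 15
dp:     1  1  2  1  2  2  1  2  1  1
Maximum is 2.

2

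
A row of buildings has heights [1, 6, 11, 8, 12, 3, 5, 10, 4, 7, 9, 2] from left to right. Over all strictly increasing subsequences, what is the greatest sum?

Let S[i] be the best sum of a strictly increasing subsequence ending at i:
i:      1  2  3  4  5  6  7  8  9 10 11 12
a[i]:   1  6 11  8 12  3  5 10  4  7  9  2
S:      1  7 18 15 30  4  9 25  8 16 25  3
Maximum is 30 (e.g. 1 + 6 + 11 + 12).

30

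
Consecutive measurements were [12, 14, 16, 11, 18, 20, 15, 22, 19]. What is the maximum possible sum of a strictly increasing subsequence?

Let S[i] be the best sum of a strictly increasing subsequence ending at i:
i:       1   2   3   4   5   6   7   8   9
a[i]:   12  14  16  11  18  20  15  22  19
S:      12  26  42  11  60  80  41 102  79
Maximum is 102 (e.g. 12 + 14 + 16 + 18 + 20 + 22).

102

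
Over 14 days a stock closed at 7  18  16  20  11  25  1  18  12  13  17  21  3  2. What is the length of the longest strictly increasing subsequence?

6

Let dp[i] be the length of the longest such subsequence ending at index i:
i:      1  2  3  4  5  6  7  8  9 10 11 12 13 14
a[i]:   7 18 16 20 11 25  1 18 12 13 17 21  3  2
dp:     1  2  2  3  2  4  1  3  3  4  5  6  2  2
Maximum dp value is 6.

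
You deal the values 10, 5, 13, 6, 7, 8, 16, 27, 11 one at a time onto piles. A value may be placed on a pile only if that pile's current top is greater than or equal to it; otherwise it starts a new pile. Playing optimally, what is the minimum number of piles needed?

6

Place each on the leftmost legal pile:
10 → new pile 1 (tops now [10])
5 → pile 1 (tops now [5])
13 → new pile 2 (tops now [5, 13])
6 → pile 2 (tops now [5, 6])
7 → new pile 3 (tops now [5, 6, 7])
8 → new pile 4 (tops now [5, 6, 7, 8])
16 → new pile 5 (tops now [5, 6, 7, 8, 16])
27 → new pile 6 (tops now [5, 6, 7, 8, 16, 27])
11 → pile 5 (tops now [5, 6, 7, 8, 11, 27])
Six piles.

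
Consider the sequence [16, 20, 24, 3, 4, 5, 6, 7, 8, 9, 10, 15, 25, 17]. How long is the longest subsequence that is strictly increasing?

Let dp[i] be the length of the longest such subsequence ending at index i:
i:      1  2  3  4  5  6  7  8  9 10 11 12 13 14
a[i]:  16 20 24  3  4  5  6  7  8  9 10 15 25 17
dp:     1  2  3  1  2  3  4  5  6  7  8  9 10 10
Maximum dp value is 10.

10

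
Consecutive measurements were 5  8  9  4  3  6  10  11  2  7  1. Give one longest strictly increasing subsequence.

Patience tails give the LIS length; then backtrack through the dp parents:
5 → extends → [5]
8 → extends → [5, 8]
9 → extends → [5, 8, 9]
4 → replaces 5 → [4, 8, 9]
3 → replaces 4 → [3, 8, 9]
6 → replaces 8 → [3, 6, 9]
10 → extends → [3, 6, 9, 10]
11 → extends → [3, 6, 9, 10, 11]
2 → replaces 3 → [2, 6, 9, 10, 11]
7 → replaces 9 → [2, 6, 7, 10, 11]
1 → replaces 2 → [1, 6, 7, 10, 11]
Length 5; one witness is 5, 8, 9, 10, 11.

5, 8, 9, 10, 11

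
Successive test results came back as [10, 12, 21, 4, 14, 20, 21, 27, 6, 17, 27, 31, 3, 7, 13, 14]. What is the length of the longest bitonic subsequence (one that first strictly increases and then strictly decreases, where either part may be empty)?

8

inc[i] = longest strictly increasing subsequence ending at i; dec[i] = longest strictly decreasing subsequence starting at i:
i:      1  2  3  4  5  6  7  8  9 10 11 12 13 14 15 16
a[i]:  10 12 21  4 14 20 21 27  6 17 27 31  3  7 13 14
inc:    1  2  3  1  3  4  5  6  2  4  6  7  1  3  4  5
dec:    3  3  4  2  3  3  3  3  2  2  2  2  1  1  1  1
Best peak at i=8 (value 27): inc=6, dec=3, length 6+3−1 = 8.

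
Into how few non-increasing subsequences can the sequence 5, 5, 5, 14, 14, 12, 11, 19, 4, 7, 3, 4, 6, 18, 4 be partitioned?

Place each on the leftmost legal pile:
5 → new pile 1 (tops now [5])
5 → pile 1 (tops now [5])
5 → pile 1 (tops now [5])
14 → new pile 2 (tops now [5, 14])
14 → pile 2 (tops now [5, 14])
12 → pile 2 (tops now [5, 12])
11 → pile 2 (tops now [5, 11])
19 → new pile 3 (tops now [5, 11, 19])
4 → pile 1 (tops now [4, 11, 19])
7 → pile 2 (tops now [4, 7, 19])
3 → pile 1 (tops now [3, 7, 19])
4 → pile 2 (tops now [3, 4, 19])
6 → pile 3 (tops now [3, 4, 6])
18 → new pile 4 (tops now [3, 4, 6, 18])
4 → pile 2 (tops now [3, 4, 6, 18])
Four piles.

4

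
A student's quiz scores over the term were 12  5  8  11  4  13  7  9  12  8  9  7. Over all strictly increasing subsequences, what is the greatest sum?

37

Let S[i] be the best sum of a strictly increasing subsequence ending at i:
i:      1  2  3  4  5  6  7  8  9 10 11 12
a[i]:  12  5  8 11  4 13  7  9 12  8  9  7
S:     12  5 13 24  4 37 12 22 36 20 29 12
Maximum is 37 (e.g. 5 + 8 + 11 + 13).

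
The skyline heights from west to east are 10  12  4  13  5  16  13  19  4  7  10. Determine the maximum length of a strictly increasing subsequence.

5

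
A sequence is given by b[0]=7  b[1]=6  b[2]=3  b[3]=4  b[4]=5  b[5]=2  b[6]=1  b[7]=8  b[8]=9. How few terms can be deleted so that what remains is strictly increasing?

Fewest deletions = n − (longest strictly increasing subsequence).
i:     0 1 2 3 4 5 6 7 8
b[i]:  7 6 3 4 5 2 1 8 9
dp:    1 1 1 2 3 1 1 4 5
max dp = 5, so deletions = 9 − 5 = 4.

4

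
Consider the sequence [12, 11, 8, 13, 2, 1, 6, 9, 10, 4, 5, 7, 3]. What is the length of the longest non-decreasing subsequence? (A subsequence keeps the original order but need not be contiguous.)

Let dp[i] be the length of the longest such subsequence ending at index i:
i:      1  2  3  4  5  6  7  8  9 10 11 12 13
a[i]:  12 11  8 13  2  1  6  9 10  4  5  7  3
dp:     1  1  1  2  1  1  2  3  4  2  3  4  2
Maximum dp value is 4.

4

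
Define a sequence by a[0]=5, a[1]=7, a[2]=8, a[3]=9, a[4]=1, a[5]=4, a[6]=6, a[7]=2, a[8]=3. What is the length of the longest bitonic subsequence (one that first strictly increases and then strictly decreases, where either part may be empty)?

inc[i] = longest strictly increasing subsequence ending at i; dec[i] = longest strictly decreasing subsequence starting at i:
i:     0 1 2 3 4 5 6 7 8
a[i]:  5 7 8 9 1 4 6 2 3
inc:   1 2 3 4 1 2 3 2 3
dec:   3 3 3 3 1 2 2 1 1
Best peak at i=3 (value 9): inc=4, dec=3, length 4+3−1 = 6.

6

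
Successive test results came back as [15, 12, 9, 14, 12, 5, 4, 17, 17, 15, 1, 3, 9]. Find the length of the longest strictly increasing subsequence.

3

Let dp[i] be the length of the longest such subsequence ending at index i:
i:      1  2  3  4  5  6  7  8  9 10 11 12 13
a[i]:  15 12  9 14 12  5  4 17 17 15  1  3  9
dp:     1  1  1  2  2  1  1  3  3  3  1  2  3
Maximum dp value is 3.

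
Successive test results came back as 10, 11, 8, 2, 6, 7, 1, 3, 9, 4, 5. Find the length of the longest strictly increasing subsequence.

4

Track the smallest tail for each achievable length (strict):
10 → extends → [10]
11 → extends → [10, 11]
8 → replaces 10 → [8, 11]
2 → replaces 8 → [2, 11]
6 → replaces 11 → [2, 6]
7 → extends → [2, 6, 7]
1 → replaces 2 → [1, 6, 7]
3 → replaces 6 → [1, 3, 7]
9 → extends → [1, 3, 7, 9]
4 → replaces 7 → [1, 3, 4, 9]
5 → replaces 9 → [1, 3, 4, 5]
Four tails, so the longest strictly increasing subsequence has length 4 (e.g. 2, 6, 7, 9).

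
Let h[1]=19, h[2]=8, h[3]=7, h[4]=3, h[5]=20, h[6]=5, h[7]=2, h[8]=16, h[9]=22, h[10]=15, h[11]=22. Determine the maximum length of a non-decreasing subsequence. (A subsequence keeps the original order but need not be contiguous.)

5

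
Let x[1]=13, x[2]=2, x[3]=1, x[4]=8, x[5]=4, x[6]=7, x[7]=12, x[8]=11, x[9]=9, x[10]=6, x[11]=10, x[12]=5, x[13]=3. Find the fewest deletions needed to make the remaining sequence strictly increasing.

8

Fewest deletions = n − (longest strictly increasing subsequence).
Patience tails:
13 → extends → [13]
2 → replaces 13 → [2]
1 → replaces 2 → [1]
8 → extends → [1, 8]
4 → replaces 8 → [1, 4]
7 → extends → [1, 4, 7]
12 → extends → [1, 4, 7, 12]
11 → replaces 12 → [1, 4, 7, 11]
9 → replaces 11 → [1, 4, 7, 9]
6 → replaces 7 → [1, 4, 6, 9]
10 → extends → [1, 4, 6, 9, 10]
5 → replaces 6 → [1, 4, 5, 9, 10]
3 → replaces 4 → [1, 3, 5, 9, 10]
Longest strictly increasing subsequence has length 5, so deletions = 13 − 5 = 8.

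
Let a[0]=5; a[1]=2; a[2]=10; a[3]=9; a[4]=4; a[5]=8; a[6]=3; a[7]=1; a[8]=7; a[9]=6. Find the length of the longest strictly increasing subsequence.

3

Track the smallest tail for each achievable length (strict):
5 → extends → [5]
2 → replaces 5 → [2]
10 → extends → [2, 10]
9 → replaces 10 → [2, 9]
4 → replaces 9 → [2, 4]
8 → extends → [2, 4, 8]
3 → replaces 4 → [2, 3, 8]
1 → replaces 2 → [1, 3, 8]
7 → replaces 8 → [1, 3, 7]
6 → replaces 7 → [1, 3, 6]
Three tails, so the longest strictly increasing subsequence has length 3 (e.g. 2, 4, 8).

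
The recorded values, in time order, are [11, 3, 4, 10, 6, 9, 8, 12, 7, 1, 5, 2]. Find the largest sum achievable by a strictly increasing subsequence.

Let S[i] be the best sum of a strictly increasing subsequence ending at i:
i:      1  2  3  4  5  6  7  8  9 10 11 12
a[i]:  11  3  4 10  6  9  8 12  7  1  5  2
S:     11  3  7 17 13 22 21 34 20  1 12  3
Maximum is 34 (e.g. 3 + 4 + 6 + 9 + 12).

34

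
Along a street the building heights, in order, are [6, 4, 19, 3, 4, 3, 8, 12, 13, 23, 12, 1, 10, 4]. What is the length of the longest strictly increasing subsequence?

Track the smallest tail for each achievable length (strict):
6 → extends → [6]
4 → replaces 6 → [4]
19 → extends → [4, 19]
3 → replaces 4 → [3, 19]
4 → replaces 19 → [3, 4]
3 → already a tail → [3, 4]
8 → extends → [3, 4, 8]
12 → extends → [3, 4, 8, 12]
13 → extends → [3, 4, 8, 12, 13]
23 → extends → [3, 4, 8, 12, 13, 23]
12 → already a tail → [3, 4, 8, 12, 13, 23]
1 → replaces 3 → [1, 4, 8, 12, 13, 23]
10 → replaces 12 → [1, 4, 8, 10, 13, 23]
4 → already a tail → [1, 4, 8, 10, 13, 23]
Six tails, so the longest strictly increasing subsequence has length 6 (e.g. 3, 4, 8, 12, 13, 23).

6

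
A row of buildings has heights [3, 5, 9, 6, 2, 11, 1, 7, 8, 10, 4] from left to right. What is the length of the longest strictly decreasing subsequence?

4

Let dp[i] be the longest strictly decreasing subsequence ending at i:
i:      1  2  3  4  5  6  7  8  9 10 11
a[i]:   3  5  9  6  2 11  1  7  8 10  4
dp:     1  1  1  2  3  1  4  2  2  2  3
Maximum is 4.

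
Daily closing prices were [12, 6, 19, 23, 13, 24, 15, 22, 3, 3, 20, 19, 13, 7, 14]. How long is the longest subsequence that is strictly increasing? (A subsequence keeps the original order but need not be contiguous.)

Track the smallest tail for each achievable length (strict):
12 → extends → [12]
6 → replaces 12 → [6]
19 → extends → [6, 19]
23 → extends → [6, 19, 23]
13 → replaces 19 → [6, 13, 23]
24 → extends → [6, 13, 23, 24]
15 → replaces 23 → [6, 13, 15, 24]
22 → replaces 24 → [6, 13, 15, 22]
3 → replaces 6 → [3, 13, 15, 22]
3 → already a tail → [3, 13, 15, 22]
20 → replaces 22 → [3, 13, 15, 20]
19 → replaces 20 → [3, 13, 15, 19]
13 → already a tail → [3, 13, 15, 19]
7 → replaces 13 → [3, 7, 15, 19]
14 → replaces 15 → [3, 7, 14, 19]
Four tails, so the longest strictly increasing subsequence has length 4 (e.g. 12, 19, 23, 24).

4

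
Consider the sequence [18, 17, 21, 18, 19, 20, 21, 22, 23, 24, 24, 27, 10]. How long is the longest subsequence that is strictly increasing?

9

Track the smallest tail for each achievable length (strict):
18 → extends → [18]
17 → replaces 18 → [17]
21 → extends → [17, 21]
18 → replaces 21 → [17, 18]
19 → extends → [17, 18, 19]
20 → extends → [17, 18, 19, 20]
21 → extends → [17, 18, 19, 20, 21]
22 → extends → [17, 18, 19, 20, 21, 22]
23 → extends → [17, 18, 19, 20, 21, 22, 23]
24 → extends → [17, 18, 19, 20, 21, 22, 23, 24]
24 → already a tail → [17, 18, 19, 20, 21, 22, 23, 24]
27 → extends → [17, 18, 19, 20, 21, 22, 23, 24, 27]
10 → replaces 17 → [10, 18, 19, 20, 21, 22, 23, 24, 27]
Nine tails, so the longest strictly increasing subsequence has length 9 (e.g. 17, 18, 19, 20, 21, 22, 23, 24, 27).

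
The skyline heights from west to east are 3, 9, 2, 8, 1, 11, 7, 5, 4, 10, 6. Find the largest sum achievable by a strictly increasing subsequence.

Let S[i] be the best sum of a strictly increasing subsequence ending at i:
i:      1  2  3  4  5  6  7  8  9 10 11
a[i]:   3  9  2  8  1 11  7  5  4 10  6
S:      3 12  2 11  1 23 10  8  7 22 14
Maximum is 23 (e.g. 3 + 9 + 11).

23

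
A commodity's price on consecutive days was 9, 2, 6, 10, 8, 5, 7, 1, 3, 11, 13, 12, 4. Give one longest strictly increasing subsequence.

2, 6, 10, 11, 13

Patience tails give the LIS length; then backtrack through the dp parents:
9 → extends → [9]
2 → replaces 9 → [2]
6 → extends → [2, 6]
10 → extends → [2, 6, 10]
8 → replaces 10 → [2, 6, 8]
5 → replaces 6 → [2, 5, 8]
7 → replaces 8 → [2, 5, 7]
1 → replaces 2 → [1, 5, 7]
3 → replaces 5 → [1, 3, 7]
11 → extends → [1, 3, 7, 11]
13 → extends → [1, 3, 7, 11, 13]
12 → replaces 13 → [1, 3, 7, 11, 12]
4 → replaces 7 → [1, 3, 4, 11, 12]
Length 5; one witness is 2, 6, 10, 11, 13.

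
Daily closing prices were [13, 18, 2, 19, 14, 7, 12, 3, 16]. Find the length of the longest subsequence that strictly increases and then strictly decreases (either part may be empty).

6

inc[i] = longest strictly increasing subsequence ending at i; dec[i] = longest strictly decreasing subsequence starting at i:
i:      1  2  3  4  5  6  7  8  9
a[i]:  13 18  2 19 14  7 12  3 16
inc:    1  2  1  3  2  2  3  2  4
dec:    3  4  1  4  3  2  2  1  1
Best peak at i=4 (value 19): inc=3, dec=4, length 3+4−1 = 6.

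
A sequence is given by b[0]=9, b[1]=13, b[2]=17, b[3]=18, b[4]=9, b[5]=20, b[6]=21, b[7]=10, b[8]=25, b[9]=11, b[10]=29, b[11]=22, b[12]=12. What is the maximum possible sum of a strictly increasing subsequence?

152

Let S[i] be the best sum of a strictly increasing subsequence ending at i:
i:       0   1   2   3   4   5   6   7   8   9  10  11  12
b[i]:    9  13  17  18   9  20  21  10  25  11  29  22  12
S:       9  22  39  57   9  77  98  19 123  30 152 120  42
Maximum is 152 (e.g. 9 + 13 + 17 + 18 + 20 + 21 + 25 + 29).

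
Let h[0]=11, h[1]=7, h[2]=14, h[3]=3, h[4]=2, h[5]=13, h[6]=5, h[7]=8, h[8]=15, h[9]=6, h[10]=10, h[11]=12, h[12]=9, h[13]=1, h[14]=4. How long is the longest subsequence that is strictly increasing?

5

Track the smallest tail for each achievable length (strict):
11 → extends → [11]
7 → replaces 11 → [7]
14 → extends → [7, 14]
3 → replaces 7 → [3, 14]
2 → replaces 3 → [2, 14]
13 → replaces 14 → [2, 13]
5 → replaces 13 → [2, 5]
8 → extends → [2, 5, 8]
15 → extends → [2, 5, 8, 15]
6 → replaces 8 → [2, 5, 6, 15]
10 → replaces 15 → [2, 5, 6, 10]
12 → extends → [2, 5, 6, 10, 12]
9 → replaces 10 → [2, 5, 6, 9, 12]
1 → replaces 2 → [1, 5, 6, 9, 12]
4 → replaces 5 → [1, 4, 6, 9, 12]
Five tails, so the longest strictly increasing subsequence has length 5 (e.g. 3, 5, 8, 10, 12).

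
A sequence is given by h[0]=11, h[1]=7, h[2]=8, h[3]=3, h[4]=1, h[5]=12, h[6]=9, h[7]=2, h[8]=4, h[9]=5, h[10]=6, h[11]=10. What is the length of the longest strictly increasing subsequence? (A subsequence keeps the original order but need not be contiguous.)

6

Track the smallest tail for each achievable length (strict):
11 → extends → [11]
7 → replaces 11 → [7]
8 → extends → [7, 8]
3 → replaces 7 → [3, 8]
1 → replaces 3 → [1, 8]
12 → extends → [1, 8, 12]
9 → replaces 12 → [1, 8, 9]
2 → replaces 8 → [1, 2, 9]
4 → replaces 9 → [1, 2, 4]
5 → extends → [1, 2, 4, 5]
6 → extends → [1, 2, 4, 5, 6]
10 → extends → [1, 2, 4, 5, 6, 10]
Six tails, so the longest strictly increasing subsequence has length 6 (e.g. 1, 2, 4, 5, 6, 10).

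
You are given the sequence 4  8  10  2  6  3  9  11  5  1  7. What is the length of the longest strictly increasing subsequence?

Track the smallest tail for each achievable length (strict):
4 → extends → [4]
8 → extends → [4, 8]
10 → extends → [4, 8, 10]
2 → replaces 4 → [2, 8, 10]
6 → replaces 8 → [2, 6, 10]
3 → replaces 6 → [2, 3, 10]
9 → replaces 10 → [2, 3, 9]
11 → extends → [2, 3, 9, 11]
5 → replaces 9 → [2, 3, 5, 11]
1 → replaces 2 → [1, 3, 5, 11]
7 → replaces 11 → [1, 3, 5, 7]
Four tails, so the longest strictly increasing subsequence has length 4 (e.g. 4, 8, 10, 11).

4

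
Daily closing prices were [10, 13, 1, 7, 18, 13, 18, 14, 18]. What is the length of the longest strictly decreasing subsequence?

Negate each value so 'decreasing' becomes 'increasing', then run patience tails on the negated sequence:
-10 → extends → [-10]
-13 → replaces -10 → [-13]
-1 → extends → [-13, -1]
-7 → replaces -1 → [-13, -7]
-18 → replaces -13 → [-18, -7]
-13 → replaces -7 → [-18, -13]
-18 → already a tail → [-18, -13]
-14 → replaces -13 → [-18, -14]
-18 → already a tail → [-18, -14]
Two tails, so the longest strictly decreasing subsequence of the original has length 2.

2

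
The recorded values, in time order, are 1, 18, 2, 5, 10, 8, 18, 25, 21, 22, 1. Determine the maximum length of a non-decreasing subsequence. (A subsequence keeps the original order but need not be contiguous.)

Let dp[i] be the length of the longest such subsequence ending at index i:
i:      1  2  3  4  5  6  7  8  9 10 11
a[i]:   1 18  2  5 10  8 18 25 21 22  1
dp:     1  2  2  3  4  4  5  6  6  7  2
Maximum dp value is 7.

7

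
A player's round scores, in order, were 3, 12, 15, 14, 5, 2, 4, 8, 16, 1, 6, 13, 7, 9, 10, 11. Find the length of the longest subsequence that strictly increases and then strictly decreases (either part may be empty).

7

inc[i] = longest strictly increasing subsequence ending at i; dec[i] = longest strictly decreasing subsequence starting at i:
i:      1  2  3  4  5  6  7  8  9 10 11 12 13 14 15 16
a[i]:   3 12 15 14  5  2  4  8 16  1  6 13  7  9 10 11
inc:    1  2  3  3  2  1  2  3  4  1  3  4  4  5  6  7
dec:    3  4  5  4  3  2  2  2  3  1  1  2  1  1  1  1
Best peak at i=3 (value 15): inc=3, dec=5, length 3+5−1 = 7.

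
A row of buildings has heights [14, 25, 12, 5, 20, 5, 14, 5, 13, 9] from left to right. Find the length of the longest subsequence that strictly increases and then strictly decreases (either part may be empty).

inc[i] = longest strictly increasing subsequence ending at i; dec[i] = longest strictly decreasing subsequence starting at i:
i:      1  2  3  4  5  6  7  8  9 10
a[i]:  14 25 12  5 20  5 14  5 13  9
inc:    1  2  1  1  2  1  2  1  2  2
dec:    3  5  2  1  4  1  3  1  2  1
Best peak at i=2 (value 25): inc=2, dec=5, length 2+5−1 = 6.

6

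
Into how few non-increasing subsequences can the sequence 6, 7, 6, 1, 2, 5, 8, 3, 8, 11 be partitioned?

Place each on the leftmost legal pile:
6 → new pile 1 (tops now [6])
7 → new pile 2 (tops now [6, 7])
6 → pile 1 (tops now [6, 7])
1 → pile 1 (tops now [1, 7])
2 → pile 2 (tops now [1, 2])
5 → new pile 3 (tops now [1, 2, 5])
8 → new pile 4 (tops now [1, 2, 5, 8])
3 → pile 3 (tops now [1, 2, 3, 8])
8 → pile 4 (tops now [1, 2, 3, 8])
11 → new pile 5 (tops now [1, 2, 3, 8, 11])
Five piles.

5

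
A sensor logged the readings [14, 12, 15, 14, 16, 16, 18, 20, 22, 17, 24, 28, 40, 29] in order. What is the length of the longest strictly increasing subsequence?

9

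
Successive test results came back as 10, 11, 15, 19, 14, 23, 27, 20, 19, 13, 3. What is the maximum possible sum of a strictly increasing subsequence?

Let S[i] be the best sum of a strictly increasing subsequence ending at i:
i:       1   2   3   4   5   6   7   8   9  10  11
a[i]:   10  11  15  19  14  23  27  20  19  13   3
S:      10  21  36  55  35  78 105  75  55  34   3
Maximum is 105 (e.g. 10 + 11 + 15 + 19 + 23 + 27).

105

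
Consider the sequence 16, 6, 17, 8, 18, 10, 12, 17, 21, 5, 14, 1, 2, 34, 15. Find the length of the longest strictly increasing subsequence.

7

Let dp[i] be the length of the longest such subsequence ending at index i:
i:      1  2  3  4  5  6  7  8  9 10 11 12 13 14 15
a[i]:  16  6 17  8 18 10 12 17 21  5 14  1  2 34 15
dp:     1  1  2  2  3  3  4  5  6  1  5  1  2  7  6
Maximum dp value is 7.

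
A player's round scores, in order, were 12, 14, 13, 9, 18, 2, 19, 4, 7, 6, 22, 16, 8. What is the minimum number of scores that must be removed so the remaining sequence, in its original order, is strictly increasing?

8

Fewest deletions = n − (longest strictly increasing subsequence).
i:      1  2  3  4  5  6  7  8  9 10 11 12 13
a[i]:  12 14 13  9 18  2 19  4  7  6 22 16  8
dp:     1  2  2  1  3  1  4  2  3  3  5  4  4
max dp = 5, so deletions = 13 − 5 = 8.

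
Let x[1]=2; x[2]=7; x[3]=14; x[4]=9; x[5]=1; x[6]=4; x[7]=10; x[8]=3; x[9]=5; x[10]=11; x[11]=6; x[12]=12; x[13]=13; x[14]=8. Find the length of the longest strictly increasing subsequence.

Let dp[i] be the length of the longest such subsequence ending at index i:
i:      1  2  3  4  5  6  7  8  9 10 11 12 13 14
x[i]:   2  7 14  9  1  4 10  3  5 11  6 12 13  8
dp:     1  2  3  3  1  2  4  2  3  5  4  6  7  5
Maximum dp value is 7.

7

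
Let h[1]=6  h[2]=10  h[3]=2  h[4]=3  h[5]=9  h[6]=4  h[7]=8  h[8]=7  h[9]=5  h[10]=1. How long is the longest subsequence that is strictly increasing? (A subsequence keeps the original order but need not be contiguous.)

Track the smallest tail for each achievable length (strict):
6 → extends → [6]
10 → extends → [6, 10]
2 → replaces 6 → [2, 10]
3 → replaces 10 → [2, 3]
9 → extends → [2, 3, 9]
4 → replaces 9 → [2, 3, 4]
8 → extends → [2, 3, 4, 8]
7 → replaces 8 → [2, 3, 4, 7]
5 → replaces 7 → [2, 3, 4, 5]
1 → replaces 2 → [1, 3, 4, 5]
Four tails, so the longest strictly increasing subsequence has length 4 (e.g. 2, 3, 4, 8).

4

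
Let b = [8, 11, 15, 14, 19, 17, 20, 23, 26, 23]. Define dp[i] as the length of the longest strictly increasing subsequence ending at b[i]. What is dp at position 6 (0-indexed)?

dp[i] = 1 + max{dp[j] : j<i, b[j]<b[i]} (or 1 if no such j):
i:      0  1  2  3  4  5  6  7  8  9
b[i]:   8 11 15 14 19 17 20 23 26 23
dp:     1  2  3  3  4  4  5  6  7  6
At index 6 the value is 5.

5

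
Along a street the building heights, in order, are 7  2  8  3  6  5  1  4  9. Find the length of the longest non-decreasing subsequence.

4

Track the smallest tail for each achievable length (allowing ties):
7 → extends → [7]
2 → replaces 7 → [2]
8 → extends → [2, 8]
3 → replaces 8 → [2, 3]
6 → extends → [2, 3, 6]
5 → replaces 6 → [2, 3, 5]
1 → replaces 2 → [1, 3, 5]
4 → replaces 5 → [1, 3, 4]
9 → extends → [1, 3, 4, 9]
Four tails, so the longest non-decreasing subsequence has length 4 (e.g. 2, 3, 6, 9).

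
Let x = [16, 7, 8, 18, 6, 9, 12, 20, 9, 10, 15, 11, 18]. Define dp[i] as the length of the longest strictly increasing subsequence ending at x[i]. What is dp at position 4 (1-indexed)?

3

dp[i] = 1 + max{dp[j] : j<i, x[j]<x[i]} (or 1 if no such j):
i:      1  2  3  4  5  6  7  8  9 10 11 12 13
x[i]:  16  7  8 18  6  9 12 20  9 10 15 11 18
dp:     1  1  2  3  1  3  4  5  3  4  5  5  6
At index 4 the value is 3.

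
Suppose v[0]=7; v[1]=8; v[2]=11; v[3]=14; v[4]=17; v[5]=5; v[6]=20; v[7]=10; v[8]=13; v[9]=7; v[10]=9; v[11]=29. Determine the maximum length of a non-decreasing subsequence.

Let dp[i] be the length of the longest such subsequence ending at index i:
i:      0  1  2  3  4  5  6  7  8  9 10 11
v[i]:   7  8 11 14 17  5 20 10 13  7  9 29
dp:     1  2  3  4  5  1  6  3  4  2  3  7
Maximum dp value is 7.

7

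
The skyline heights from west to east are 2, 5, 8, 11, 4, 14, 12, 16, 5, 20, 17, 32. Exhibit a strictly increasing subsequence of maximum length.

2, 5, 8, 11, 14, 16, 20, 32

Patience tails give the LIS length; then backtrack through the dp parents:
2 → extends → [2]
5 → extends → [2, 5]
8 → extends → [2, 5, 8]
11 → extends → [2, 5, 8, 11]
4 → replaces 5 → [2, 4, 8, 11]
14 → extends → [2, 4, 8, 11, 14]
12 → replaces 14 → [2, 4, 8, 11, 12]
16 → extends → [2, 4, 8, 11, 12, 16]
5 → replaces 8 → [2, 4, 5, 11, 12, 16]
20 → extends → [2, 4, 5, 11, 12, 16, 20]
17 → replaces 20 → [2, 4, 5, 11, 12, 16, 17]
32 → extends → [2, 4, 5, 11, 12, 16, 17, 32]
Length 8; one witness is 2, 5, 8, 11, 14, 16, 20, 32.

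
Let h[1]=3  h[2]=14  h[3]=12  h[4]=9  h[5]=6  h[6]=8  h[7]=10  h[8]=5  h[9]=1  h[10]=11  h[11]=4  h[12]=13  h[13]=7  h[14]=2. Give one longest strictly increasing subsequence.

Patience tails give the LIS length; then backtrack through the dp parents:
3 → extends → [3]
14 → extends → [3, 14]
12 → replaces 14 → [3, 12]
9 → replaces 12 → [3, 9]
6 → replaces 9 → [3, 6]
8 → extends → [3, 6, 8]
10 → extends → [3, 6, 8, 10]
5 → replaces 6 → [3, 5, 8, 10]
1 → replaces 3 → [1, 5, 8, 10]
11 → extends → [1, 5, 8, 10, 11]
4 → replaces 5 → [1, 4, 8, 10, 11]
13 → extends → [1, 4, 8, 10, 11, 13]
7 → replaces 8 → [1, 4, 7, 10, 11, 13]
2 → replaces 4 → [1, 2, 7, 10, 11, 13]
Length 6; one witness is 3, 6, 8, 10, 11, 13.

3, 6, 8, 10, 11, 13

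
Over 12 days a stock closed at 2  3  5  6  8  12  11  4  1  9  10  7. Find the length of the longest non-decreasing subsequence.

7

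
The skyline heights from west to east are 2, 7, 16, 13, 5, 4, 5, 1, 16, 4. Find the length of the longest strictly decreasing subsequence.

Let dp[i] be the longest strictly decreasing subsequence ending at i:
i:      1  2  3  4  5  6  7  8  9 10
a[i]:   2  7 16 13  5  4  5  1 16  4
dp:     1  1  1  2  3  4  3  5  1  4
Maximum is 5.

5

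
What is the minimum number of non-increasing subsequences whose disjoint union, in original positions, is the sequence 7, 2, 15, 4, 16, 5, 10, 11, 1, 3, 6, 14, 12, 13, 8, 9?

7

Place each on the leftmost legal pile:
7 → new pile 1 (tops now [7])
2 → pile 1 (tops now [2])
15 → new pile 2 (tops now [2, 15])
4 → pile 2 (tops now [2, 4])
16 → new pile 3 (tops now [2, 4, 16])
5 → pile 3 (tops now [2, 4, 5])
10 → new pile 4 (tops now [2, 4, 5, 10])
11 → new pile 5 (tops now [2, 4, 5, 10, 11])
1 → pile 1 (tops now [1, 4, 5, 10, 11])
3 → pile 2 (tops now [1, 3, 5, 10, 11])
6 → pile 4 (tops now [1, 3, 5, 6, 11])
14 → new pile 6 (tops now [1, 3, 5, 6, 11, 14])
12 → pile 6 (tops now [1, 3, 5, 6, 11, 12])
13 → new pile 7 (tops now [1, 3, 5, 6, 11, 12, 13])
8 → pile 5 (tops now [1, 3, 5, 6, 8, 12, 13])
9 → pile 6 (tops now [1, 3, 5, 6, 8, 9, 13])
Seven piles.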